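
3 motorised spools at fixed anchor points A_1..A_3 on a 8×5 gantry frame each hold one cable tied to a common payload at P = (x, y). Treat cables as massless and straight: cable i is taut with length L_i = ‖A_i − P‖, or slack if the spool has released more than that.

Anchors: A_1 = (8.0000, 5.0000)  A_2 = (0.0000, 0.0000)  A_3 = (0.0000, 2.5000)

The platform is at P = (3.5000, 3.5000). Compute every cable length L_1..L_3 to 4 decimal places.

L_1 = √((8.0000−3.5000)² + (5.0000−3.5000)²) = 4.7434
L_2 = √((0.0000−3.5000)² + (0.0000−3.5000)²) = 4.9497
L_3 = √((0.0000−3.5000)² + (2.5000−3.5000)²) = 3.6401

(4.7434, 4.9497, 3.6401)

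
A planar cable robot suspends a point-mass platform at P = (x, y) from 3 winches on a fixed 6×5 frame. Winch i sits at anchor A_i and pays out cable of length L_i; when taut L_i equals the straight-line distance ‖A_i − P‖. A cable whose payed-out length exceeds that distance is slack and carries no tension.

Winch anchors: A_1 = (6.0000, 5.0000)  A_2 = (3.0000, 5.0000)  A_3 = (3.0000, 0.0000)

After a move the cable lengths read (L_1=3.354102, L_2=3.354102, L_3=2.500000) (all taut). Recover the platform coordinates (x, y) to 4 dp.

(4.5000, 2.0000)

each cable: (A_i−P)·(A_i−P) = L_i²; let c_i = ‖A_i‖²−L_i²
c_1 = 36.0000+25.0000−11.2500 = 49.7500
row 1: 6.0000x + 0.0000y = 27.0000  (c_2=22.7500)
row 2: 6.0000x + 10.0000y = 47.0000  (c_3=2.7500)
Cramer on rows 1–2 → x = 4.5000, y = 2.0000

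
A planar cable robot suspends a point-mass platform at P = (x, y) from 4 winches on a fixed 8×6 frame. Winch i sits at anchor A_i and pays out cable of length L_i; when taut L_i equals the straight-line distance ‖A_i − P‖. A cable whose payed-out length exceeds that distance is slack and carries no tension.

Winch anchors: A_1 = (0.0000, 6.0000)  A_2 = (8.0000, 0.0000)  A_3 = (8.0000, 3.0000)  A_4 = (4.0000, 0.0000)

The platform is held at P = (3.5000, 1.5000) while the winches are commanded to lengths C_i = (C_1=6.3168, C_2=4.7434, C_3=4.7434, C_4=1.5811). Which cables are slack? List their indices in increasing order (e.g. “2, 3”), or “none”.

1

cable 1: √((-3.5000)²+(4.5000)²)=5.7009, C_1=6.3168: slack
cable 2: √((4.5000)²+(-1.5000)²)=4.7434, C_2=4.7434: taut
cable 3: √((4.5000)²+(1.5000)²)=4.7434, C_3=4.7434: taut
cable 4: √((0.5000)²+(-1.5000)²)=1.5811, C_4=1.5811: taut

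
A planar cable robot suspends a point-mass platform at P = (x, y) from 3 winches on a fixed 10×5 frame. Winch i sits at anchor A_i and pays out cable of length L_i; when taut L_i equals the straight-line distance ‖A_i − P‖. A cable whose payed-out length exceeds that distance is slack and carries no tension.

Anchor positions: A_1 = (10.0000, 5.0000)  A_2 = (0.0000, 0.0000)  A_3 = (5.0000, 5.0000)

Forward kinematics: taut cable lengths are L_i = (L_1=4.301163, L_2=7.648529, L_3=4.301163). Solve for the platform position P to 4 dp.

(7.5000, 1.5000)

expand ‖A_i−P‖²=L_i² and subtract eq 1 (q_i ≔ ‖A_i‖²−L_i²)
q_1 = 100.0000+25.0000−18.5000 = 106.5000
eq1−eq2 → [20.0000  10.0000]·P = 165.0000
eq1−eq3 → [10.0000  0.0000]·P = 75.0000
2×2 solve → P = (7.5000, 1.5000)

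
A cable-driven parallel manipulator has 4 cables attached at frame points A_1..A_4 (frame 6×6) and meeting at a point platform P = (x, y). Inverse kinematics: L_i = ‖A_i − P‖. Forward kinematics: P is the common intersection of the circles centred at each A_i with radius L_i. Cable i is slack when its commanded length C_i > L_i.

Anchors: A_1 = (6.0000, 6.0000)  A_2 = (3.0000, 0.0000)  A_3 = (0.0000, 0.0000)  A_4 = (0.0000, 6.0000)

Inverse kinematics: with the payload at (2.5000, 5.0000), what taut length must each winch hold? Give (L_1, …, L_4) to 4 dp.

L_1 = √((6.0000−2.5000)² + (6.0000−5.0000)²) = 3.6401
L_2 = √((3.0000−2.5000)² + (0.0000−5.0000)²) = 5.0249
L_3 = √((0.0000−2.5000)² + (0.0000−5.0000)²) = 5.5902
L_4 = √((0.0000−2.5000)² + (6.0000−5.0000)²) = 2.6926

(3.6401, 5.0249, 5.5902, 2.6926)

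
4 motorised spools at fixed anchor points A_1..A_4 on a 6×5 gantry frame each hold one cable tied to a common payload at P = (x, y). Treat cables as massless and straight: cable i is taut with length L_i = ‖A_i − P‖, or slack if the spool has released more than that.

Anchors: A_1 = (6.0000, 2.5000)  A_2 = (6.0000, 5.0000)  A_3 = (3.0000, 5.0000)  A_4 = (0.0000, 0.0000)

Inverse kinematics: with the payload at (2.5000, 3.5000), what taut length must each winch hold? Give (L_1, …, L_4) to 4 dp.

L_1: Δ = A_1−P = (3.5000, -1.0000) → ‖Δ‖ = √13.2500 = 3.6401
L_2: Δ = A_2−P = (3.5000, 1.5000) → ‖Δ‖ = √14.5000 = 3.8079
L_3: Δ = A_3−P = (0.5000, 1.5000) → ‖Δ‖ = √2.5000 = 1.5811
L_4: Δ = A_4−P = (-2.5000, -3.5000) → ‖Δ‖ = √18.5000 = 4.3012

(3.6401, 3.8079, 1.5811, 4.3012)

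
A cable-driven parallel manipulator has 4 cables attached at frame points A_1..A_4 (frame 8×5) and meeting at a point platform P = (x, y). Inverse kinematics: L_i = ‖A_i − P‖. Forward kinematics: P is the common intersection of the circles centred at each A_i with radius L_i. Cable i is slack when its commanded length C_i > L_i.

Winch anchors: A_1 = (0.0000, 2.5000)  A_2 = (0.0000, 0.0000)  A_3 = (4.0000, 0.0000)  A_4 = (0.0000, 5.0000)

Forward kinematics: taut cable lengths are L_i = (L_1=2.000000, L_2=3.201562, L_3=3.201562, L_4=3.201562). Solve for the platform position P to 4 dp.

(2.0000, 2.5000)

expand ‖A_i−P‖²=L_i² and subtract eq 1 (q_i ≔ ‖A_i‖²−L_i²)
q_1 = 0.0000+6.2500−4.0000 = 2.2500
eq1−eq2 → [0.0000  5.0000]·P = 12.5000
eq1−eq3 → [-8.0000  5.0000]·P = -3.5000
eq1−eq4 → [0.0000  -5.0000]·P = -12.5000
2×2 solve → P = (2.0000, 2.5000)
check cable 4: ‖A_4−P‖² = 10.2500 ≈ L_4² = 10.2500 ✓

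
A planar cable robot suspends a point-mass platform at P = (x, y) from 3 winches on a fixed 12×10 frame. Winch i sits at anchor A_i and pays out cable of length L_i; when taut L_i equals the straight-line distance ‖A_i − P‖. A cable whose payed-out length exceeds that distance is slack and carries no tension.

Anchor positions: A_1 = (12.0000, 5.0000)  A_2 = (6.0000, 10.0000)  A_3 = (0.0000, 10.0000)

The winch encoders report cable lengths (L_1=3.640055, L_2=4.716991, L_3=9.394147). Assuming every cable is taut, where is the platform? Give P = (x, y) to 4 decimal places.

each cable: (A_i−P)·(A_i−P) = L_i²; let c_i = ‖A_i‖²−L_i²
c_1 = 144.0000+25.0000−13.2500 = 155.7500
row 1: 12.0000x − 10.0000y = 42.0000  (c_2=113.7500)
row 2: 24.0000x − 10.0000y = 144.0000  (c_3=11.7500)
Cramer on rows 1–2 → x = 8.5000, y = 6.0000

(8.5000, 6.0000)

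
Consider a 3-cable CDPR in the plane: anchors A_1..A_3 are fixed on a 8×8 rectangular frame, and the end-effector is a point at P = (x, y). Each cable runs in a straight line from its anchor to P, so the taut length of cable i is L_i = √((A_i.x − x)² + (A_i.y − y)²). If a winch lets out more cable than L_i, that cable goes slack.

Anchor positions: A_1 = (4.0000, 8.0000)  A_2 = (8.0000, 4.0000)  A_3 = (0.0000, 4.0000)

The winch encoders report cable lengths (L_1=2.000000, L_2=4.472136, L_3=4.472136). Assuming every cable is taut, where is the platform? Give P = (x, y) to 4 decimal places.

expand ‖A_i−P‖²=L_i² and subtract eq 1 (c_i ≔ ‖A_i‖²−L_i²)
c_1 = 16.0000+64.0000−4.0000 = 76.0000
eq1−eq2 → [-8.0000  8.0000]·P = 16.0000
eq1−eq3 → [8.0000  8.0000]·P = 80.0000
2×2 solve → P = (4.0000, 6.0000)

(4.0000, 6.0000)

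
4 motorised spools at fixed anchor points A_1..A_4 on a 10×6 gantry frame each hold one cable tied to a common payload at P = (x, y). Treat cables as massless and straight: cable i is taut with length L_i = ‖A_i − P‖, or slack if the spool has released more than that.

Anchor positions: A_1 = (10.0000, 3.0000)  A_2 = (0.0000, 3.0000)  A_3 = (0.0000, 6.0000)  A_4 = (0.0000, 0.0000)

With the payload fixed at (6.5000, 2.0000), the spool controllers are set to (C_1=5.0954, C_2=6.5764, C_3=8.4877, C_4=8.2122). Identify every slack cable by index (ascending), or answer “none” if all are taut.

cable 1: √((3.5000)²+(1.0000)²)=3.6401, C_1=5.0954: slack
cable 2: √((-6.5000)²+(1.0000)²)=6.5765, C_2=6.5764: taut
cable 3: √((-6.5000)²+(4.0000)²)=7.6322, C_3=8.4877: slack
cable 4: √((-6.5000)²+(-2.0000)²)=6.8007, C_4=8.2122: slack

1, 3, 4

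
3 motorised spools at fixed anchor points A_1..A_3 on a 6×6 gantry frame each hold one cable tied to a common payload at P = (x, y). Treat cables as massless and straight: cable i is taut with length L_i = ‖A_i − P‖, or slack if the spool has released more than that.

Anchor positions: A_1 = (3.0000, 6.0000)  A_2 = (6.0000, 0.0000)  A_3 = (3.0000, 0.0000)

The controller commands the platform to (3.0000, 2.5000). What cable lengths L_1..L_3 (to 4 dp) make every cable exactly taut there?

(3.5000, 3.9051, 2.5000)

L_1: Δ = A_1−P = (0.0000, 3.5000) → ‖Δ‖ = √12.2500 = 3.5000
L_2: Δ = A_2−P = (3.0000, -2.5000) → ‖Δ‖ = √15.2500 = 3.9051
L_3: Δ = A_3−P = (0.0000, -2.5000) → ‖Δ‖ = √6.2500 = 2.5000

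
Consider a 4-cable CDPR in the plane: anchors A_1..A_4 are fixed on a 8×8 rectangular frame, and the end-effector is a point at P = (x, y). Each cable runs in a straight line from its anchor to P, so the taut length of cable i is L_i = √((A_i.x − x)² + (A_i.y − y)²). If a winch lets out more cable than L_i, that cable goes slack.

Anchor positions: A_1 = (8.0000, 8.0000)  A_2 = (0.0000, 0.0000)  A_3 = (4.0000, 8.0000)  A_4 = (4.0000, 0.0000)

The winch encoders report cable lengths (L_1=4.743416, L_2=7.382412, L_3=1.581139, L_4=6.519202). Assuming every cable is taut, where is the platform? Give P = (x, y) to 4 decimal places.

each cable: (A_i−P)·(A_i−P) = L_i²; let c_i = ‖A_i‖²−L_i²
c_1 = 64.0000+64.0000−22.5000 = 105.5000
row 1: 16.0000x + 16.0000y = 160.0000  (c_2=-54.5000)
row 2: 8.0000x + 0.0000y = 28.0000  (c_3=77.5000)
row 3: 8.0000x + 16.0000y = 132.0000  (c_4=-26.5000)
Cramer on rows 1–2 → x = 3.5000, y = 6.5000
check cable 4: ‖A_4−P‖² = 42.5000 ≈ L_4² = 42.5000 ✓

(3.5000, 6.5000)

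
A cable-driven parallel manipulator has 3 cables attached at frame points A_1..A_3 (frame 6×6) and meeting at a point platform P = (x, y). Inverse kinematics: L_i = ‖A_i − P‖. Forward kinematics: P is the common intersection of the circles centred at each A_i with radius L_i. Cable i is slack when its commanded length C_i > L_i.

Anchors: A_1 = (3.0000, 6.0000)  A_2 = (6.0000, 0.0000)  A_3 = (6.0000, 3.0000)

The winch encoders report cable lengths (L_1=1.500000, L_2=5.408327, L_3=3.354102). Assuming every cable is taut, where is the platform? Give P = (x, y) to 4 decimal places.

each cable: (A_i−P)·(A_i−P) = L_i²; let q_i = ‖A_i‖²−L_i²
q_1 = 9.0000+36.0000−2.2500 = 42.7500
row 1: -6.0000x + 12.0000y = 36.0000  (q_2=6.7500)
row 2: -6.0000x + 6.0000y = 9.0000  (q_3=33.7500)
Cramer on rows 1–2 → x = 3.0000, y = 4.5000

(3.0000, 4.5000)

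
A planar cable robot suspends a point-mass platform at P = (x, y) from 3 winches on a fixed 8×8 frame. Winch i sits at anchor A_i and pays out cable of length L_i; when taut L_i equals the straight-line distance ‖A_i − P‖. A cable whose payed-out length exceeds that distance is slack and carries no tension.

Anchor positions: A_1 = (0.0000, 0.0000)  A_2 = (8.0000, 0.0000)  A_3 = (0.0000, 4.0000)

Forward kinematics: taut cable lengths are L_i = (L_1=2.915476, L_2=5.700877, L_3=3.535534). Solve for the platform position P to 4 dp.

(2.5000, 1.5000)

circle eqns → linear via eq_j − eq_1; set c_j = A_j·A_j − L_j²
c_1 = 0.0000+0.0000−8.5000 = -8.5000
-16.0000·x + 0.0000·y = c_1−c_2 = -40.0000
0.0000·x − 8.0000·y = c_1−c_3 = -12.0000
solve first two rows → x=2.5000, y=1.5000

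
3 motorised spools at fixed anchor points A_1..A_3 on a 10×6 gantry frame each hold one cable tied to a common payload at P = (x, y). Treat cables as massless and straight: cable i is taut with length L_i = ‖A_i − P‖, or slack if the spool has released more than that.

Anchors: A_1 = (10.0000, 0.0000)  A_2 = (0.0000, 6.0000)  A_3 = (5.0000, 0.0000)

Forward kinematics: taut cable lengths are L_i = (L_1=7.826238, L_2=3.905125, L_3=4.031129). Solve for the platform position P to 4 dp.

expand ‖A_i−P‖²=L_i² and subtract eq 1 (q_i ≔ ‖A_i‖²−L_i²)
q_1 = 100.0000+0.0000−61.2500 = 38.7500
eq1−eq2 → [20.0000  -12.0000]·P = 18.0000
eq1−eq3 → [10.0000  0.0000]·P = 30.0000
2×2 solve → P = (3.0000, 3.5000)

(3.0000, 3.5000)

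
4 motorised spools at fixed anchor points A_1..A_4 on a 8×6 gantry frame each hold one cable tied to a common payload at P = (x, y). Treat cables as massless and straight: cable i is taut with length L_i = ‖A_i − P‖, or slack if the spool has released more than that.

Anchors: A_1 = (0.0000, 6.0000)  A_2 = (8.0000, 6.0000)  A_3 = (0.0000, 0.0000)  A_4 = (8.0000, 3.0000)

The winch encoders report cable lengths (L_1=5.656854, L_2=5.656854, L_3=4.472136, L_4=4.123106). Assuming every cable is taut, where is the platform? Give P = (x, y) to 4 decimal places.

expand ‖A_i−P‖²=L_i² and subtract eq 1 (q_i ≔ ‖A_i‖²−L_i²)
q_1 = 0.0000+36.0000−32.0000 = 4.0000
eq1−eq2 → [-16.0000  0.0000]·P = -64.0000
eq1−eq3 → [0.0000  12.0000]·P = 24.0000
eq1−eq4 → [-16.0000  6.0000]·P = -52.0000
2×2 solve → P = (4.0000, 2.0000)
check cable 4: ‖A_4−P‖² = 17.0000 ≈ L_4² = 17.0000 ✓

(4.0000, 2.0000)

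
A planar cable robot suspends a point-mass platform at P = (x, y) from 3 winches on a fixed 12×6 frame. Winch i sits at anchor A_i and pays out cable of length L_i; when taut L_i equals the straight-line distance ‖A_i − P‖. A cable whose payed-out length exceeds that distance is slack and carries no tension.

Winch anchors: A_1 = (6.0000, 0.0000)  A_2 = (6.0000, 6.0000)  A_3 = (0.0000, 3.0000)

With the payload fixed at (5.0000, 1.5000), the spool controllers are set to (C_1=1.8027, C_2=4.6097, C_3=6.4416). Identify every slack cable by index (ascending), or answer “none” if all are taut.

3

cable 1: √((1.0000)²+(-1.5000)²)=1.8028, C_1=1.8027: taut
cable 2: √((1.0000)²+(4.5000)²)=4.6098, C_2=4.6097: taut
cable 3: √((-5.0000)²+(1.5000)²)=5.2202, C_3=6.4416: slack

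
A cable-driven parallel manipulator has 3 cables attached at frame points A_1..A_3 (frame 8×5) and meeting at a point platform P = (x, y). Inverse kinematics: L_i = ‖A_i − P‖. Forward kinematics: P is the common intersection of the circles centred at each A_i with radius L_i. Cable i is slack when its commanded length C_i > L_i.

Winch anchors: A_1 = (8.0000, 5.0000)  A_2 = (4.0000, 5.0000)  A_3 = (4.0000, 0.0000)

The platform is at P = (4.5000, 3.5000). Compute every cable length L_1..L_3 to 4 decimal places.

(3.8079, 1.5811, 3.5355)

L_1: Δ = A_1−P = (3.5000, 1.5000) → ‖Δ‖ = √14.5000 = 3.8079
L_2: Δ = A_2−P = (-0.5000, 1.5000) → ‖Δ‖ = √2.5000 = 1.5811
L_3: Δ = A_3−P = (-0.5000, -3.5000) → ‖Δ‖ = √12.5000 = 3.5355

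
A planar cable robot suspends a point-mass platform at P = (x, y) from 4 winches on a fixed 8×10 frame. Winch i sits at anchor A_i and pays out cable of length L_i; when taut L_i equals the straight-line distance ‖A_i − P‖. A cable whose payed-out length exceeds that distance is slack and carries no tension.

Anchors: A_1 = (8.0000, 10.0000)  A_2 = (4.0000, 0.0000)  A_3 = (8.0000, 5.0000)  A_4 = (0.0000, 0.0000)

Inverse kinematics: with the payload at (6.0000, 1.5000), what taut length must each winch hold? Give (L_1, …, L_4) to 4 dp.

(8.7321, 2.5000, 4.0311, 6.1847)

L_1: Δ = A_1−P = (2.0000, 8.5000) → ‖Δ‖ = √76.2500 = 8.7321
L_2: Δ = A_2−P = (-2.0000, -1.5000) → ‖Δ‖ = √6.2500 = 2.5000
L_3: Δ = A_3−P = (2.0000, 3.5000) → ‖Δ‖ = √16.2500 = 4.0311
L_4: Δ = A_4−P = (-6.0000, -1.5000) → ‖Δ‖ = √38.2500 = 6.1847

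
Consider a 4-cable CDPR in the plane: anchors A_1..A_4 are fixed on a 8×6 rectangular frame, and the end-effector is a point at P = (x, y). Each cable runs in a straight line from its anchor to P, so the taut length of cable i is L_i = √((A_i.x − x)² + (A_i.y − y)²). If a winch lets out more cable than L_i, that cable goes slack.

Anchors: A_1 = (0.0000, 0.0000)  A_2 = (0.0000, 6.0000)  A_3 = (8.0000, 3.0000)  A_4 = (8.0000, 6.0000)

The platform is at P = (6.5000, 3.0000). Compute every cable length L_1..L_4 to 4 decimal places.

(7.1589, 7.1589, 1.5000, 3.3541)

cable 1: Δx=-6.5000, Δy=-3.0000; L_1 = √(Δx²+Δy²) = 7.1589
cable 2: Δx=-6.5000, Δy=3.0000; L_2 = √(Δx²+Δy²) = 7.1589
cable 3: Δx=1.5000, Δy=0.0000; L_3 = √(Δx²+Δy²) = 1.5000
cable 4: Δx=1.5000, Δy=3.0000; L_4 = √(Δx²+Δy²) = 3.3541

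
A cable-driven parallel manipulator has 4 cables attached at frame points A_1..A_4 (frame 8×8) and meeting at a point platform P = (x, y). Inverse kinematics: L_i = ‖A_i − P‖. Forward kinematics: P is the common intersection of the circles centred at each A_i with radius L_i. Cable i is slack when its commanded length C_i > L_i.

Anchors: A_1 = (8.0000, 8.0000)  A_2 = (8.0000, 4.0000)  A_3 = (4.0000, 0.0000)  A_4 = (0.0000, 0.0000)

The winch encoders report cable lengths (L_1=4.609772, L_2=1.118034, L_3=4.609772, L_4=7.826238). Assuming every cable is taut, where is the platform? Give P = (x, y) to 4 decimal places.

(7.0000, 3.5000)

circle eqns → linear via eq_j − eq_1; set k_j = A_j·A_j − L_j²
k_1 = 64.0000+64.0000−21.2500 = 106.7500
0.0000·x + 8.0000·y = k_1−k_2 = 28.0000
8.0000·x + 16.0000·y = k_1−k_3 = 112.0000
16.0000·x + 16.0000·y = k_1−k_4 = 168.0000
solve first two rows → x=7.0000, y=3.5000
check cable 4: ‖A_4−P‖² = 61.2500 ≈ L_4² = 61.2500 ✓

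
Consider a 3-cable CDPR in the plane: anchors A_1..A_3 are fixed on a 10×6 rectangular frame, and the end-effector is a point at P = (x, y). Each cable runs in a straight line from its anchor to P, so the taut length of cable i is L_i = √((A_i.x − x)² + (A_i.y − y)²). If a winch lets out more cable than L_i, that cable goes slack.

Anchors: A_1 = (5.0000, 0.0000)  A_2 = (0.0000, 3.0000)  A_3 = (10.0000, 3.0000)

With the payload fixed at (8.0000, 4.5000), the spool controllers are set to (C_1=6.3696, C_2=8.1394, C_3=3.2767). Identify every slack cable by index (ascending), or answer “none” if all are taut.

1, 3

i=1: geometric 5.4083 vs commanded 6.3696 ⇒ slack
i=2: geometric 8.1394 vs commanded 8.1394 ⇒ taut
i=3: geometric 2.5000 vs commanded 3.2767 ⇒ slack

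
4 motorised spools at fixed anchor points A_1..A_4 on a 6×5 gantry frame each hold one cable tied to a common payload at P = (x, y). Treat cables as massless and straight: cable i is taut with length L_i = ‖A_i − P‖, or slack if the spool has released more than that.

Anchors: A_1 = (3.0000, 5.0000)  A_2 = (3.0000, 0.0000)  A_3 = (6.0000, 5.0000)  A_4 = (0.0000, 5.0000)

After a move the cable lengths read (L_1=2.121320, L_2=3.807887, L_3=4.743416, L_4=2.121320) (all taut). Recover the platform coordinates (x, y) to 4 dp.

(1.5000, 3.5000)

expand ‖A_i−P‖²=L_i² and subtract eq 1 (k_i ≔ ‖A_i‖²−L_i²)
k_1 = 9.0000+25.0000−4.5000 = 29.5000
eq1−eq2 → [0.0000  10.0000]·P = 35.0000
eq1−eq3 → [-6.0000  0.0000]·P = -9.0000
eq1−eq4 → [6.0000  0.0000]·P = 9.0000
2×2 solve → P = (1.5000, 3.5000)
check cable 4: ‖A_4−P‖² = 4.5000 ≈ L_4² = 4.5000 ✓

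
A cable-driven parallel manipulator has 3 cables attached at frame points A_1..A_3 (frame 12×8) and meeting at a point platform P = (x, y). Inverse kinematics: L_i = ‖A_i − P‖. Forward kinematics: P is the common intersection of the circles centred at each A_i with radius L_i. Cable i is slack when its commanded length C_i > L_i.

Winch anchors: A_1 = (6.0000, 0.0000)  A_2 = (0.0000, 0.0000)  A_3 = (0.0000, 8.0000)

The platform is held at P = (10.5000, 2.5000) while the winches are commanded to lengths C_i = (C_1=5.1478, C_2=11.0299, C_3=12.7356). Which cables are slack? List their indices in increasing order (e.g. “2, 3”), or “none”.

2, 3

cable 1: L_1 = ‖A_1−P‖ = 5.1478;  C_1 = 5.1478 → taut
cable 2: L_2 = ‖A_2−P‖ = 10.7935;  C_2 = 11.0299 → slack
cable 3: L_3 = ‖A_3−P‖ = 11.8533;  C_3 = 12.7356 → slack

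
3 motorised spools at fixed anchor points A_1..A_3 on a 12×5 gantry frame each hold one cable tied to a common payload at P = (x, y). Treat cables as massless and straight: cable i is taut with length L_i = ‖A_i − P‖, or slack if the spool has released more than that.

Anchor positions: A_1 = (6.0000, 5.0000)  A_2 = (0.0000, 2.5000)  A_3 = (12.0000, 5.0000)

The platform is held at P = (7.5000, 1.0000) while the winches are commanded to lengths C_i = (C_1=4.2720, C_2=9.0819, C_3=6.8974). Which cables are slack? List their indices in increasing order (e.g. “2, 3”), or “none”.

2, 3

i=1: geometric 4.2720 vs commanded 4.2720 ⇒ taut
i=2: geometric 7.6485 vs commanded 9.0819 ⇒ slack
i=3: geometric 6.0208 vs commanded 6.8974 ⇒ slack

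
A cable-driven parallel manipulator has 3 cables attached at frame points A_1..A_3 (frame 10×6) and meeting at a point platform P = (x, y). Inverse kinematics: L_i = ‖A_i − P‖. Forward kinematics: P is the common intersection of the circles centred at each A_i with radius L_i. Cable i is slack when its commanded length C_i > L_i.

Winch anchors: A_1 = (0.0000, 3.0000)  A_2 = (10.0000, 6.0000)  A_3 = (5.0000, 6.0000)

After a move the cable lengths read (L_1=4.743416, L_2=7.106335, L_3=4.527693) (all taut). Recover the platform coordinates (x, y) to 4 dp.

(4.5000, 1.5000)

each cable: (A_i−P)·(A_i−P) = L_i²; let k_i = ‖A_i‖²−L_i²
k_1 = 0.0000+9.0000−22.5000 = -13.5000
row 1: -20.0000x − 6.0000y = -99.0000  (k_2=85.5000)
row 2: -10.0000x − 6.0000y = -54.0000  (k_3=40.5000)
Cramer on rows 1–2 → x = 4.5000, y = 1.5000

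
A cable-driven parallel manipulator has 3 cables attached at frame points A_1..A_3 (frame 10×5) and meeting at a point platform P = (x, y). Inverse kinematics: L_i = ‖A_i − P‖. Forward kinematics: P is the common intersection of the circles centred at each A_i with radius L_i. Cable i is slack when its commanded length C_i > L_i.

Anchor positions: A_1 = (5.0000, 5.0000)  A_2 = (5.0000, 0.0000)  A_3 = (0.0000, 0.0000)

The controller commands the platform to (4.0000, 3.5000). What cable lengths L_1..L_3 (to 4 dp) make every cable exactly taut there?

(1.8028, 3.6401, 5.3151)

L_1: Δ = A_1−P = (1.0000, 1.5000) → ‖Δ‖ = √3.2500 = 1.8028
L_2: Δ = A_2−P = (1.0000, -3.5000) → ‖Δ‖ = √13.2500 = 3.6401
L_3: Δ = A_3−P = (-4.0000, -3.5000) → ‖Δ‖ = √28.2500 = 5.3151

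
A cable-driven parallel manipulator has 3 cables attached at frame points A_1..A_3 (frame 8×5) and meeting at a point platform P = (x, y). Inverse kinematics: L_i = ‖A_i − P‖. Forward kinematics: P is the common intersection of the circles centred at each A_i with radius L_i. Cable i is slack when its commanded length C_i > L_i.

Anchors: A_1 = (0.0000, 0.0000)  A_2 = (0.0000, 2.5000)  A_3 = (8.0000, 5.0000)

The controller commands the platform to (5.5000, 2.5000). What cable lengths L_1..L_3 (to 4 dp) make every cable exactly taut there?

L_1 = √((0.0000−5.5000)² + (0.0000−2.5000)²) = 6.0415
L_2 = √((0.0000−5.5000)² + (2.5000−2.5000)²) = 5.5000
L_3 = √((8.0000−5.5000)² + (5.0000−2.5000)²) = 3.5355

(6.0415, 5.5000, 3.5355)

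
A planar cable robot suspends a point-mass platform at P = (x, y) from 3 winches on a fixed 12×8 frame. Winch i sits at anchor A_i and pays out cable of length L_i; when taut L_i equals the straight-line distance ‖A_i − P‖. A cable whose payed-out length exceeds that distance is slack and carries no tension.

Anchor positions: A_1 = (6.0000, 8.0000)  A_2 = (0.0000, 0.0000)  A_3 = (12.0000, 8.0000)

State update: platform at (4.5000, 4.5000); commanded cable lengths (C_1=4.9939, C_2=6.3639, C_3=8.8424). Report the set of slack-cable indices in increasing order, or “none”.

1, 3

cable 1: L_1 = ‖A_1−P‖ = 3.8079;  C_1 = 4.9939 → slack
cable 2: L_2 = ‖A_2−P‖ = 6.3640;  C_2 = 6.3639 → taut
cable 3: L_3 = ‖A_3−P‖ = 8.2765;  C_3 = 8.8424 → slack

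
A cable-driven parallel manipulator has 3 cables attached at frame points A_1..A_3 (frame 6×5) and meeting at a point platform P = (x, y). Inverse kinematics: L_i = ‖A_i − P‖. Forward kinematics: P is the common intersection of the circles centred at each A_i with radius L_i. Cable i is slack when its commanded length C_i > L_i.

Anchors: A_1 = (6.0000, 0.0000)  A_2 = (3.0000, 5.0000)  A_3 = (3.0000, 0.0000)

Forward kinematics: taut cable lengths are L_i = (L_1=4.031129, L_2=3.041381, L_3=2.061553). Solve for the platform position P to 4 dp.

each cable: (A_i−P)·(A_i−P) = L_i²; let c_i = ‖A_i‖²−L_i²
c_1 = 36.0000+0.0000−16.2500 = 19.7500
row 1: 6.0000x − 10.0000y = -5.0000  (c_2=24.7500)
row 2: 6.0000x + 0.0000y = 15.0000  (c_3=4.7500)
Cramer on rows 1–2 → x = 2.5000, y = 2.0000

(2.5000, 2.0000)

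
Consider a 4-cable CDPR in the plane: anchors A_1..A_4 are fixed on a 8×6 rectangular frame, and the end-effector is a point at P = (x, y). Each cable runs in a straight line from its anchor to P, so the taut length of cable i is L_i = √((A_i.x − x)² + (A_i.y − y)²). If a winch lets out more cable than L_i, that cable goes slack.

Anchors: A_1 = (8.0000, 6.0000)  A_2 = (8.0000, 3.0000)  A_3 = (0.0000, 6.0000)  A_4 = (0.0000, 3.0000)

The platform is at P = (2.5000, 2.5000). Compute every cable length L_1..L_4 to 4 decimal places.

cable 1: Δx=5.5000, Δy=3.5000; L_1 = √(Δx²+Δy²) = 6.5192
cable 2: Δx=5.5000, Δy=0.5000; L_2 = √(Δx²+Δy²) = 5.5227
cable 3: Δx=-2.5000, Δy=3.5000; L_3 = √(Δx²+Δy²) = 4.3012
cable 4: Δx=-2.5000, Δy=0.5000; L_4 = √(Δx²+Δy²) = 2.5495

(6.5192, 5.5227, 4.3012, 2.5495)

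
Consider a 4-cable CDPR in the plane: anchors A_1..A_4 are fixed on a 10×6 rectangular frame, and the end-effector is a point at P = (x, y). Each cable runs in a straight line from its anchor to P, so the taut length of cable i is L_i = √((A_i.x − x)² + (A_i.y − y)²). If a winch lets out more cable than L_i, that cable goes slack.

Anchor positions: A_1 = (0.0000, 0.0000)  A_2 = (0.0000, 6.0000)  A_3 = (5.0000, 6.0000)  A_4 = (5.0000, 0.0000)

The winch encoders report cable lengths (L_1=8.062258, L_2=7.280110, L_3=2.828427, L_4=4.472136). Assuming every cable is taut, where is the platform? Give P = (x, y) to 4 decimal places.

each cable: (A_i−P)·(A_i−P) = L_i²; let c_i = ‖A_i‖²−L_i²
c_1 = 0.0000+0.0000−65.0000 = -65.0000
row 1: 0.0000x − 12.0000y = -48.0000  (c_2=-17.0000)
row 2: -10.0000x − 12.0000y = -118.0000  (c_3=53.0000)
row 3: -10.0000x + 0.0000y = -70.0000  (c_4=5.0000)
Cramer on rows 1–2 → x = 7.0000, y = 4.0000
check cable 4: ‖A_4−P‖² = 20.0000 ≈ L_4² = 20.0000 ✓

(7.0000, 4.0000)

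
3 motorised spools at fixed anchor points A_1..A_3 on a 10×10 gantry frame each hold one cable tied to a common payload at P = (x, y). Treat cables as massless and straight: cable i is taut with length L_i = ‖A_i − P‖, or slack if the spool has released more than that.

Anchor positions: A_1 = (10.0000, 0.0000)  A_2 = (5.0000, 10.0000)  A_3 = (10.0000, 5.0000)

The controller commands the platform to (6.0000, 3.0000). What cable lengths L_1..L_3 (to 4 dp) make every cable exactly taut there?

L_1: Δ = A_1−P = (4.0000, -3.0000) → ‖Δ‖ = √25.0000 = 5.0000
L_2: Δ = A_2−P = (-1.0000, 7.0000) → ‖Δ‖ = √50.0000 = 7.0711
L_3: Δ = A_3−P = (4.0000, 2.0000) → ‖Δ‖ = √20.0000 = 4.4721

(5.0000, 7.0711, 4.4721)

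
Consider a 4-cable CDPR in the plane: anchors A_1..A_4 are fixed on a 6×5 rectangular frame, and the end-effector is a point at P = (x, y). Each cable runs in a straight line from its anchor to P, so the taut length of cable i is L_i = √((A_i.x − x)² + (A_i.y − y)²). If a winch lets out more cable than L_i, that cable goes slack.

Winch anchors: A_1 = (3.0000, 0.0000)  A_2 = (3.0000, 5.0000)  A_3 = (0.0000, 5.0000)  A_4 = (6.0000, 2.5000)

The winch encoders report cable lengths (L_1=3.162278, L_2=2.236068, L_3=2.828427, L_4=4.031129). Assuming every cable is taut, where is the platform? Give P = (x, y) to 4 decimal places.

expand ‖A_i−P‖²=L_i² and subtract eq 1 (q_i ≔ ‖A_i‖²−L_i²)
q_1 = 9.0000+0.0000−10.0000 = -1.0000
eq1−eq2 → [0.0000  -10.0000]·P = -30.0000
eq1−eq3 → [6.0000  -10.0000]·P = -18.0000
eq1−eq4 → [-6.0000  -5.0000]·P = -27.0000
2×2 solve → P = (2.0000, 3.0000)
check cable 4: ‖A_4−P‖² = 16.2500 ≈ L_4² = 16.2500 ✓

(2.0000, 3.0000)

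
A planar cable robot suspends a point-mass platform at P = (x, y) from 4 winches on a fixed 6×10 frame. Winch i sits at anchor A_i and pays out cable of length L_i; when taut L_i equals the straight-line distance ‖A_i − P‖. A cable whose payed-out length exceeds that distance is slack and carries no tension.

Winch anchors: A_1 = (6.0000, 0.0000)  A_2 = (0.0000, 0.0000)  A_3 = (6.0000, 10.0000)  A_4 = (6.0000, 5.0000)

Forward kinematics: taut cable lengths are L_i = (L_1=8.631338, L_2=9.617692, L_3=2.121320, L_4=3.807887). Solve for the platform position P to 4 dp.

each cable: (A_i−P)·(A_i−P) = L_i²; let c_i = ‖A_i‖²−L_i²
c_1 = 36.0000+0.0000−74.5000 = -38.5000
row 1: 12.0000x + 0.0000y = 54.0000  (c_2=-92.5000)
row 2: 0.0000x − 20.0000y = -170.0000  (c_3=131.5000)
row 3: 0.0000x − 10.0000y = -85.0000  (c_4=46.5000)
Cramer on rows 1–2 → x = 4.5000, y = 8.5000
check cable 4: ‖A_4−P‖² = 14.5000 ≈ L_4² = 14.5000 ✓

(4.5000, 8.5000)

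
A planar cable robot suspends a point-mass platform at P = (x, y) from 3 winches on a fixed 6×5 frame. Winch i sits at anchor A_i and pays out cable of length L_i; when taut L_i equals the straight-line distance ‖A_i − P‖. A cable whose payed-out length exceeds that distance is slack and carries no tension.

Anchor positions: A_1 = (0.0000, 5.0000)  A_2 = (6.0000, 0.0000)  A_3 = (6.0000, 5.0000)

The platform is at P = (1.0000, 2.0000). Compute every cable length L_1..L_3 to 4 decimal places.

L_1: Δ = A_1−P = (-1.0000, 3.0000) → ‖Δ‖ = √10.0000 = 3.1623
L_2: Δ = A_2−P = (5.0000, -2.0000) → ‖Δ‖ = √29.0000 = 5.3852
L_3: Δ = A_3−P = (5.0000, 3.0000) → ‖Δ‖ = √34.0000 = 5.8310

(3.1623, 5.3852, 5.8310)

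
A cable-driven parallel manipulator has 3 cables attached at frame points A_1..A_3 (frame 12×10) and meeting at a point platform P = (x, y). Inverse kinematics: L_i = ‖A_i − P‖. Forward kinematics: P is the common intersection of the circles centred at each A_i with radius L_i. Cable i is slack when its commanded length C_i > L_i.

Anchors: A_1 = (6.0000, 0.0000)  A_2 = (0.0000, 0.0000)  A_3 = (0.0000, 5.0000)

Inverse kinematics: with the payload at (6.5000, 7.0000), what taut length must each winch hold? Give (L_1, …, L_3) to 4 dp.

L_1: Δ = A_1−P = (-0.5000, -7.0000) → ‖Δ‖ = √49.2500 = 7.0178
L_2: Δ = A_2−P = (-6.5000, -7.0000) → ‖Δ‖ = √91.2500 = 9.5525
L_3: Δ = A_3−P = (-6.5000, -2.0000) → ‖Δ‖ = √46.2500 = 6.8007

(7.0178, 9.5525, 6.8007)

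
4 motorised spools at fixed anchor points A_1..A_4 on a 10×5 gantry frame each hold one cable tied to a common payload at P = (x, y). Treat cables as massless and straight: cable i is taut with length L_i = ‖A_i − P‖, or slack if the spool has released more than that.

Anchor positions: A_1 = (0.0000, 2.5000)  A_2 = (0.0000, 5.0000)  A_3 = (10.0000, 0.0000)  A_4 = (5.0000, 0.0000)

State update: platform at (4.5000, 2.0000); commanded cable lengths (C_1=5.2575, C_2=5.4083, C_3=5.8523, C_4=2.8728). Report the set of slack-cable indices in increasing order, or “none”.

cable 1: √((-4.5000)²+(0.5000)²)=4.5277, C_1=5.2575: slack
cable 2: √((-4.5000)²+(3.0000)²)=5.4083, C_2=5.4083: taut
cable 3: √((5.5000)²+(-2.0000)²)=5.8523, C_3=5.8523: taut
cable 4: √((0.5000)²+(-2.0000)²)=2.0616, C_4=2.8728: slack

1, 4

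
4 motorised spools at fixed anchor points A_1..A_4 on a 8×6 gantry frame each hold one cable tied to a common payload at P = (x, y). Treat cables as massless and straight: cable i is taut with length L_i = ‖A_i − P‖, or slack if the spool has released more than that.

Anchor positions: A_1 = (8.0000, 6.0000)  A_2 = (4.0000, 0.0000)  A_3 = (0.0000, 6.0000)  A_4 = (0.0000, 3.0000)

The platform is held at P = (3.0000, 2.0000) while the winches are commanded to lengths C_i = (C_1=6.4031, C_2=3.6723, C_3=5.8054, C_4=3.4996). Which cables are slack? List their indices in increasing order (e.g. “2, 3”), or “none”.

i=1: geometric 6.4031 vs commanded 6.4031 ⇒ taut
i=2: geometric 2.2361 vs commanded 3.6723 ⇒ slack
i=3: geometric 5.0000 vs commanded 5.8054 ⇒ slack
i=4: geometric 3.1623 vs commanded 3.4996 ⇒ slack

2, 3, 4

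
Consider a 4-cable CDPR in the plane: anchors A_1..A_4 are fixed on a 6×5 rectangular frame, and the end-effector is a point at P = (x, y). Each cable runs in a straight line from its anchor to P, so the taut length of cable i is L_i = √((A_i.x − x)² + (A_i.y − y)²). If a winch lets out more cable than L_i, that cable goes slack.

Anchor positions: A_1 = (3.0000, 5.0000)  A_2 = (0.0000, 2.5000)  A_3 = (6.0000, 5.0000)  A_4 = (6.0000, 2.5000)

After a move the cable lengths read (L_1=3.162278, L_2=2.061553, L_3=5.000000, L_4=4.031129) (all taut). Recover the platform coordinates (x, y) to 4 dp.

(2.0000, 2.0000)

each cable: (A_i−P)·(A_i−P) = L_i²; let q_i = ‖A_i‖²−L_i²
q_1 = 9.0000+25.0000−10.0000 = 24.0000
row 1: 6.0000x + 5.0000y = 22.0000  (q_2=2.0000)
row 2: -6.0000x + 0.0000y = -12.0000  (q_3=36.0000)
row 3: -6.0000x + 5.0000y = -2.0000  (q_4=26.0000)
Cramer on rows 1–2 → x = 2.0000, y = 2.0000
check cable 4: ‖A_4−P‖² = 16.2500 ≈ L_4² = 16.2500 ✓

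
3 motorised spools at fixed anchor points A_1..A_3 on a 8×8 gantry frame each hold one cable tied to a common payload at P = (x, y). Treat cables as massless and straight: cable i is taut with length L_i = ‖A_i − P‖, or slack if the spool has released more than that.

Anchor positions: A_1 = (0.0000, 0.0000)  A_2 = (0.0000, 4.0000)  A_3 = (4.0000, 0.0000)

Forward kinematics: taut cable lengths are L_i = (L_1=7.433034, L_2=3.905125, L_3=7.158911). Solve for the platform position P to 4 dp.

each cable: (A_i−P)·(A_i−P) = L_i²; let k_i = ‖A_i‖²−L_i²
k_1 = 0.0000+0.0000−55.2500 = -55.2500
row 1: 0.0000x − 8.0000y = -56.0000  (k_2=0.7500)
row 2: -8.0000x + 0.0000y = -20.0000  (k_3=-35.2500)
Cramer on rows 1–2 → x = 2.5000, y = 7.0000

(2.5000, 7.0000)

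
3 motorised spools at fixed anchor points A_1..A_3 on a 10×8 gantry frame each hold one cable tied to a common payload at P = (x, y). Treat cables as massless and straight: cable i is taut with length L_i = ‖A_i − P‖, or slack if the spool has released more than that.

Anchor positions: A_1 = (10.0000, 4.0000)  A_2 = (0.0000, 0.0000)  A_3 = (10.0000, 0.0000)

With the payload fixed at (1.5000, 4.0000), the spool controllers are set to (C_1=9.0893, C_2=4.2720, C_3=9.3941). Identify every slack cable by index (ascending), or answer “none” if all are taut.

1

cable 1: L_1 = ‖A_1−P‖ = 8.5000;  C_1 = 9.0893 → slack
cable 2: L_2 = ‖A_2−P‖ = 4.2720;  C_2 = 4.2720 → taut
cable 3: L_3 = ‖A_3−P‖ = 9.3941;  C_3 = 9.3941 → taut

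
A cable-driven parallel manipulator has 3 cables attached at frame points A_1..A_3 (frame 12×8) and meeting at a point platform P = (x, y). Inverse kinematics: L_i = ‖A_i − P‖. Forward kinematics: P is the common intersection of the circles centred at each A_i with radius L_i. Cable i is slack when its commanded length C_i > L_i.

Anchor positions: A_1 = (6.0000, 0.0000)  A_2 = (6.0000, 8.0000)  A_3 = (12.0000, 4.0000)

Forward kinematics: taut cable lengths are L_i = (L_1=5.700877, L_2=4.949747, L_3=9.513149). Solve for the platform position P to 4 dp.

circle eqns → linear via eq_j − eq_1; set q_j = A_j·A_j − L_j²
q_1 = 36.0000+0.0000−32.5000 = 3.5000
0.0000·x − 16.0000·y = q_1−q_2 = -72.0000
-12.0000·x − 8.0000·y = q_1−q_3 = -66.0000
solve first two rows → x=2.5000, y=4.5000

(2.5000, 4.5000)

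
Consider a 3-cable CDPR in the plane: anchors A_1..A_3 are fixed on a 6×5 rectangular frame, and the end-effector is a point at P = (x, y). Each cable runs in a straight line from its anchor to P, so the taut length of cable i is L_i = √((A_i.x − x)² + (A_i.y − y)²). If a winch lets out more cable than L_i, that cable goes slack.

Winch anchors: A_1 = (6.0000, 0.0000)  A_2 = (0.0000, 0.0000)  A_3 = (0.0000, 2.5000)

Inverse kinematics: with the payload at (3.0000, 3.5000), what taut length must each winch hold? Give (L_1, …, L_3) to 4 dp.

cable 1: Δx=3.0000, Δy=-3.5000; L_1 = √(Δx²+Δy²) = 4.6098
cable 2: Δx=-3.0000, Δy=-3.5000; L_2 = √(Δx²+Δy²) = 4.6098
cable 3: Δx=-3.0000, Δy=-1.0000; L_3 = √(Δx²+Δy²) = 3.1623

(4.6098, 4.6098, 3.1623)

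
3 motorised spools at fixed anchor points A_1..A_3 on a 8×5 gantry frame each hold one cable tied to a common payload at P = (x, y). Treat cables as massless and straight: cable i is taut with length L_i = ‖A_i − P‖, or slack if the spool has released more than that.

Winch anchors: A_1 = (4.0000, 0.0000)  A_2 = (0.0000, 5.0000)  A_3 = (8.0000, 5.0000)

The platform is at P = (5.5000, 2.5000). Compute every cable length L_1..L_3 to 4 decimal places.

(2.9155, 6.0415, 3.5355)

L_1: Δ = A_1−P = (-1.5000, -2.5000) → ‖Δ‖ = √8.5000 = 2.9155
L_2: Δ = A_2−P = (-5.5000, 2.5000) → ‖Δ‖ = √36.5000 = 6.0415
L_3: Δ = A_3−P = (2.5000, 2.5000) → ‖Δ‖ = √12.5000 = 3.5355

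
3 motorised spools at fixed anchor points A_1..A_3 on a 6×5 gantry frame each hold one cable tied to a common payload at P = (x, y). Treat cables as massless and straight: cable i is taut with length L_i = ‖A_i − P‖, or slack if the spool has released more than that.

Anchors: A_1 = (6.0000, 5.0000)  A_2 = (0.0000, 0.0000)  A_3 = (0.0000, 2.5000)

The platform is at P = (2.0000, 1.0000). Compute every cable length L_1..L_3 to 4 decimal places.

L_1 = √((6.0000−2.0000)² + (5.0000−1.0000)²) = 5.6569
L_2 = √((0.0000−2.0000)² + (0.0000−1.0000)²) = 2.2361
L_3 = √((0.0000−2.0000)² + (2.5000−1.0000)²) = 2.5000

(5.6569, 2.2361, 2.5000)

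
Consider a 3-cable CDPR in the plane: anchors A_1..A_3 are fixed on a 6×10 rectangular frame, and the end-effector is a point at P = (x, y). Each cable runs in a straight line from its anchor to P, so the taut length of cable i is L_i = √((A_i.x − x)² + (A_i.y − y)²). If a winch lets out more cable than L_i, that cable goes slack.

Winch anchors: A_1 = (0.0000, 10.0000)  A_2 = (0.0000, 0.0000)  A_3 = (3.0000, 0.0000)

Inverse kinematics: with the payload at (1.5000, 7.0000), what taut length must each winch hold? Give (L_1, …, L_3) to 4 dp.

L_1 = √((0.0000−1.5000)² + (10.0000−7.0000)²) = 3.3541
L_2 = √((0.0000−1.5000)² + (0.0000−7.0000)²) = 7.1589
L_3 = √((3.0000−1.5000)² + (0.0000−7.0000)²) = 7.1589

(3.3541, 7.1589, 7.1589)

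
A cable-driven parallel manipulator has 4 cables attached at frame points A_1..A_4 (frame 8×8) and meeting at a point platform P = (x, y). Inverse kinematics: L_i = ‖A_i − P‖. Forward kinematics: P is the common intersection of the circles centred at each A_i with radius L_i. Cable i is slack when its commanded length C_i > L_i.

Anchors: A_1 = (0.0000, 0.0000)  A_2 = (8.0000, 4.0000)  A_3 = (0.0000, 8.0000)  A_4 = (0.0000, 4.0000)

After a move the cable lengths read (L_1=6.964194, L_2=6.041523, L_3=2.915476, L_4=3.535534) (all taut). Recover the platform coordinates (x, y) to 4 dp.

(2.5000, 6.5000)

circle eqns → linear via eq_j − eq_1; set c_j = A_j·A_j − L_j²
c_1 = 0.0000+0.0000−48.5000 = -48.5000
-16.0000·x − 8.0000·y = c_1−c_2 = -92.0000
0.0000·x − 16.0000·y = c_1−c_3 = -104.0000
0.0000·x − 8.0000·y = c_1−c_4 = -52.0000
solve first two rows → x=2.5000, y=6.5000
check cable 4: ‖A_4−P‖² = 12.5000 ≈ L_4² = 12.5000 ✓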